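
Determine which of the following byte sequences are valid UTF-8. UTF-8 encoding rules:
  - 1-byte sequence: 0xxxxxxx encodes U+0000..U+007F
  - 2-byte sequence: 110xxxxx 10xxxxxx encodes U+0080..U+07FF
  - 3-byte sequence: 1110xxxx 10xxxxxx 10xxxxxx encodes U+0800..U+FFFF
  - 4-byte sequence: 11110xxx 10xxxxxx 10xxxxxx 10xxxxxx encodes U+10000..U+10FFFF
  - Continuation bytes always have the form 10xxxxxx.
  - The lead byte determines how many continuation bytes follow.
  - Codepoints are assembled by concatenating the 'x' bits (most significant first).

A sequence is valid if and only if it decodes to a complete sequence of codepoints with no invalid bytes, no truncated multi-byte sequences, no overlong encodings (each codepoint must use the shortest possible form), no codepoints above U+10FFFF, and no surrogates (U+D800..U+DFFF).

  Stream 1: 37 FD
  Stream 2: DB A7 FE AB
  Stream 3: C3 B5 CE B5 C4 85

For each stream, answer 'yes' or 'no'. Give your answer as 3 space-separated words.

Stream 1: error at byte offset 1. INVALID
Stream 2: error at byte offset 2. INVALID
Stream 3: decodes cleanly. VALID

Answer: no no yes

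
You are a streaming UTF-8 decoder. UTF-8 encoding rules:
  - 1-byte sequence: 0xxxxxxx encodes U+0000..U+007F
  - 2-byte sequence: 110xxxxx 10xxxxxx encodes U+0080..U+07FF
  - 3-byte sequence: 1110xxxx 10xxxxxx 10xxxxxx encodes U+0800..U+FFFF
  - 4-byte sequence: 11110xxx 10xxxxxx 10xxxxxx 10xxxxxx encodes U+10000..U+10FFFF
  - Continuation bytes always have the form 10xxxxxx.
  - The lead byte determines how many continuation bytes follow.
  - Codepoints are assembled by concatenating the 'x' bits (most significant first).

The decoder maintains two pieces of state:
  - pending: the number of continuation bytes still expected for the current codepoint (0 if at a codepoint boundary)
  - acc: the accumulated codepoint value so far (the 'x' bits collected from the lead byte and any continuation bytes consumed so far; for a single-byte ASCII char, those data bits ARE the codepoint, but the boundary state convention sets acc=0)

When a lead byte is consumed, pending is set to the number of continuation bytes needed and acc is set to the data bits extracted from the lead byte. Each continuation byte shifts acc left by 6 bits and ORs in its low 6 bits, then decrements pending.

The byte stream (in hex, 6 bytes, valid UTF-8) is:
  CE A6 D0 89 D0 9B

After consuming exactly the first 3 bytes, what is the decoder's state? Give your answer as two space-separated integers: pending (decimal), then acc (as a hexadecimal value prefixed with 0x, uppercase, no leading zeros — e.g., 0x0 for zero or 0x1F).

Answer: 1 0x10

Derivation:
Byte[0]=CE: 2-byte lead. pending=1, acc=0xE
Byte[1]=A6: continuation. acc=(acc<<6)|0x26=0x3A6, pending=0
Byte[2]=D0: 2-byte lead. pending=1, acc=0x10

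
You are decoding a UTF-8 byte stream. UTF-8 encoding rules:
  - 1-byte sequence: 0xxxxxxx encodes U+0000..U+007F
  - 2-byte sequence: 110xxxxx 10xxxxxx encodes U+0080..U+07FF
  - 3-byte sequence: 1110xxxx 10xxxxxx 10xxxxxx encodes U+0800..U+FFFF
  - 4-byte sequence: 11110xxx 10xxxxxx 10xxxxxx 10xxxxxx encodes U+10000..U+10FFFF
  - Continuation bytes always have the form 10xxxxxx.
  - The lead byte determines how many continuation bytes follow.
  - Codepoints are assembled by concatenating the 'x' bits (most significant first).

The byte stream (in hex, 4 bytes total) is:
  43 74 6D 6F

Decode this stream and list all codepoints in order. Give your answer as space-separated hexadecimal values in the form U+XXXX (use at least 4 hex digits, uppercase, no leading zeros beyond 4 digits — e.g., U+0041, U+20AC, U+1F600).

Byte[0]=43: 1-byte ASCII. cp=U+0043
Byte[1]=74: 1-byte ASCII. cp=U+0074
Byte[2]=6D: 1-byte ASCII. cp=U+006D
Byte[3]=6F: 1-byte ASCII. cp=U+006F

Answer: U+0043 U+0074 U+006D U+006F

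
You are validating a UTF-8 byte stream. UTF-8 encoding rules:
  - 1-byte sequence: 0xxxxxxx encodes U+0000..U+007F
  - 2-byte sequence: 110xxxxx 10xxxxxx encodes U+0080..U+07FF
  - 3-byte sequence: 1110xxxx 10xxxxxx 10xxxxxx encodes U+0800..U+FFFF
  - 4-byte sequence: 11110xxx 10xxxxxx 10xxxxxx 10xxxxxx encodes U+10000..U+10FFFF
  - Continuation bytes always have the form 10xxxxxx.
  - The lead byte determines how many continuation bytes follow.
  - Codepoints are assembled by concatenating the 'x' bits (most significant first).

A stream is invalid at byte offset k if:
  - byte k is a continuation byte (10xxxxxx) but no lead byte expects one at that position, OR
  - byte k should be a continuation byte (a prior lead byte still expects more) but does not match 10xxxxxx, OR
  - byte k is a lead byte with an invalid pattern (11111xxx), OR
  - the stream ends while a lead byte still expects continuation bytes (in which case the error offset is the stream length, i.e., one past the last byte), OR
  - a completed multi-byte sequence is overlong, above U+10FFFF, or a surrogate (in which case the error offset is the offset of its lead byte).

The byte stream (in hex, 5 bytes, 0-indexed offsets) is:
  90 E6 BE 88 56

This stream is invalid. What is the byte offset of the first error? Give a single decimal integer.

Answer: 0

Derivation:
Byte[0]=90: INVALID lead byte (not 0xxx/110x/1110/11110)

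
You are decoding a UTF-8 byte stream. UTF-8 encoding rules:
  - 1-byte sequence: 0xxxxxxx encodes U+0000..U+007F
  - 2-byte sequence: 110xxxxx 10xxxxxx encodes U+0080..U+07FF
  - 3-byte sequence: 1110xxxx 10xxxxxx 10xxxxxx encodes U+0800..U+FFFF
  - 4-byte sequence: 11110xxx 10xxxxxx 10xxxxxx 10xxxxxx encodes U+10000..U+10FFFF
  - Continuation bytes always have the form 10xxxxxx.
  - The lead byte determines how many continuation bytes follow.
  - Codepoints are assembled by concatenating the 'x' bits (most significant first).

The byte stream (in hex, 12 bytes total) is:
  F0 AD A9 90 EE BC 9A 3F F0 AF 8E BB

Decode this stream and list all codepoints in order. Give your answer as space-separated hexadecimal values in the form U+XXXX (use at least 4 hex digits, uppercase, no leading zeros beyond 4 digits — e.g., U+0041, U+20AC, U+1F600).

Byte[0]=F0: 4-byte lead, need 3 cont bytes. acc=0x0
Byte[1]=AD: continuation. acc=(acc<<6)|0x2D=0x2D
Byte[2]=A9: continuation. acc=(acc<<6)|0x29=0xB69
Byte[3]=90: continuation. acc=(acc<<6)|0x10=0x2DA50
Completed: cp=U+2DA50 (starts at byte 0)
Byte[4]=EE: 3-byte lead, need 2 cont bytes. acc=0xE
Byte[5]=BC: continuation. acc=(acc<<6)|0x3C=0x3BC
Byte[6]=9A: continuation. acc=(acc<<6)|0x1A=0xEF1A
Completed: cp=U+EF1A (starts at byte 4)
Byte[7]=3F: 1-byte ASCII. cp=U+003F
Byte[8]=F0: 4-byte lead, need 3 cont bytes. acc=0x0
Byte[9]=AF: continuation. acc=(acc<<6)|0x2F=0x2F
Byte[10]=8E: continuation. acc=(acc<<6)|0x0E=0xBCE
Byte[11]=BB: continuation. acc=(acc<<6)|0x3B=0x2F3BB
Completed: cp=U+2F3BB (starts at byte 8)

Answer: U+2DA50 U+EF1A U+003F U+2F3BB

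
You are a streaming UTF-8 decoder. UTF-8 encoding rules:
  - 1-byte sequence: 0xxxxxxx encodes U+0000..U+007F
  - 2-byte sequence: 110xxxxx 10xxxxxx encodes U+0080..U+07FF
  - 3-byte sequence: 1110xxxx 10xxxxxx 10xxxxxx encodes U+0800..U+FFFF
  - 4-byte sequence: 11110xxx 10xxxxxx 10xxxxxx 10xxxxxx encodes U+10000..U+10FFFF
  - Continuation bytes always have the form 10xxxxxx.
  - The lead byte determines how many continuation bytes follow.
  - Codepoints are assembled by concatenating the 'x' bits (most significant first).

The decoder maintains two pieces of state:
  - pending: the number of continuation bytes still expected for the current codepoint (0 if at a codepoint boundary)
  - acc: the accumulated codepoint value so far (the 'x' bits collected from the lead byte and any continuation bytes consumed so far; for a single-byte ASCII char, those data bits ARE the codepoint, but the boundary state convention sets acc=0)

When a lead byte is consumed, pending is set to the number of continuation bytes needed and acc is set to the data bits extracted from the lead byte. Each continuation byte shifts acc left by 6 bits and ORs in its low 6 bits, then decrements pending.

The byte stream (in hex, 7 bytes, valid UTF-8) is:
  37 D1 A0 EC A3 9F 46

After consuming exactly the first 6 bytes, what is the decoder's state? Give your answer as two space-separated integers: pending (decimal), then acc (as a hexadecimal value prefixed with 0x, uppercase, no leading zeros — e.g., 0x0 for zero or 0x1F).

Byte[0]=37: 1-byte. pending=0, acc=0x0
Byte[1]=D1: 2-byte lead. pending=1, acc=0x11
Byte[2]=A0: continuation. acc=(acc<<6)|0x20=0x460, pending=0
Byte[3]=EC: 3-byte lead. pending=2, acc=0xC
Byte[4]=A3: continuation. acc=(acc<<6)|0x23=0x323, pending=1
Byte[5]=9F: continuation. acc=(acc<<6)|0x1F=0xC8DF, pending=0

Answer: 0 0xC8DF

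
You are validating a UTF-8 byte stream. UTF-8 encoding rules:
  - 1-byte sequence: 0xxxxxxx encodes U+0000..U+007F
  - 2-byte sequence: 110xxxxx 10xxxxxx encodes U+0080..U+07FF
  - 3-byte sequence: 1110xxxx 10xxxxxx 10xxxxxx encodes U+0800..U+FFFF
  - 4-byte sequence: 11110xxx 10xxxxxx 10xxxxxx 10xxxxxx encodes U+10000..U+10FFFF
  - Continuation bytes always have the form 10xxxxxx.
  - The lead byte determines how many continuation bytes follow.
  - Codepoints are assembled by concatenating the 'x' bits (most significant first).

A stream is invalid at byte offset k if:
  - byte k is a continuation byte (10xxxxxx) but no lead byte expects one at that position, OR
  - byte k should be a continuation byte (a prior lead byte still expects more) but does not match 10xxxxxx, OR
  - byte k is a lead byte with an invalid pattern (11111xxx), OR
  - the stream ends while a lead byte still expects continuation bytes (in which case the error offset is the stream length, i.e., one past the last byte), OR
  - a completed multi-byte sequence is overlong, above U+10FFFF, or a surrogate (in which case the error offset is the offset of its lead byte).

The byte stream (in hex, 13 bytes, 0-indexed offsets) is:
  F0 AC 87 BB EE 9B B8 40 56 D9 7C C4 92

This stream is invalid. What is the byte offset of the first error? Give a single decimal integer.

Answer: 10

Derivation:
Byte[0]=F0: 4-byte lead, need 3 cont bytes. acc=0x0
Byte[1]=AC: continuation. acc=(acc<<6)|0x2C=0x2C
Byte[2]=87: continuation. acc=(acc<<6)|0x07=0xB07
Byte[3]=BB: continuation. acc=(acc<<6)|0x3B=0x2C1FB
Completed: cp=U+2C1FB (starts at byte 0)
Byte[4]=EE: 3-byte lead, need 2 cont bytes. acc=0xE
Byte[5]=9B: continuation. acc=(acc<<6)|0x1B=0x39B
Byte[6]=B8: continuation. acc=(acc<<6)|0x38=0xE6F8
Completed: cp=U+E6F8 (starts at byte 4)
Byte[7]=40: 1-byte ASCII. cp=U+0040
Byte[8]=56: 1-byte ASCII. cp=U+0056
Byte[9]=D9: 2-byte lead, need 1 cont bytes. acc=0x19
Byte[10]=7C: expected 10xxxxxx continuation. INVALID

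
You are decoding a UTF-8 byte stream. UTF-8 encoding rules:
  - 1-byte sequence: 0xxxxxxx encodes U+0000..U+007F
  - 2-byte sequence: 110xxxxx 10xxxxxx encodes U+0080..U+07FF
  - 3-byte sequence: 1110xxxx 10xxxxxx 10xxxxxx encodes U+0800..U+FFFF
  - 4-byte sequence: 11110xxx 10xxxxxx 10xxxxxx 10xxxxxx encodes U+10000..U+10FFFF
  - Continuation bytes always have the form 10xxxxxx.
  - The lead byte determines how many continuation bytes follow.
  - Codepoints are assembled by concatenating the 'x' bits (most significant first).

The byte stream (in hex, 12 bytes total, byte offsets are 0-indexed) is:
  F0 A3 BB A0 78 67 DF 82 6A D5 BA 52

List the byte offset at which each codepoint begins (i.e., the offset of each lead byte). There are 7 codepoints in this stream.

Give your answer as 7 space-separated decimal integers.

Byte[0]=F0: 4-byte lead, need 3 cont bytes. acc=0x0
Byte[1]=A3: continuation. acc=(acc<<6)|0x23=0x23
Byte[2]=BB: continuation. acc=(acc<<6)|0x3B=0x8FB
Byte[3]=A0: continuation. acc=(acc<<6)|0x20=0x23EE0
Completed: cp=U+23EE0 (starts at byte 0)
Byte[4]=78: 1-byte ASCII. cp=U+0078
Byte[5]=67: 1-byte ASCII. cp=U+0067
Byte[6]=DF: 2-byte lead, need 1 cont bytes. acc=0x1F
Byte[7]=82: continuation. acc=(acc<<6)|0x02=0x7C2
Completed: cp=U+07C2 (starts at byte 6)
Byte[8]=6A: 1-byte ASCII. cp=U+006A
Byte[9]=D5: 2-byte lead, need 1 cont bytes. acc=0x15
Byte[10]=BA: continuation. acc=(acc<<6)|0x3A=0x57A
Completed: cp=U+057A (starts at byte 9)
Byte[11]=52: 1-byte ASCII. cp=U+0052

Answer: 0 4 5 6 8 9 11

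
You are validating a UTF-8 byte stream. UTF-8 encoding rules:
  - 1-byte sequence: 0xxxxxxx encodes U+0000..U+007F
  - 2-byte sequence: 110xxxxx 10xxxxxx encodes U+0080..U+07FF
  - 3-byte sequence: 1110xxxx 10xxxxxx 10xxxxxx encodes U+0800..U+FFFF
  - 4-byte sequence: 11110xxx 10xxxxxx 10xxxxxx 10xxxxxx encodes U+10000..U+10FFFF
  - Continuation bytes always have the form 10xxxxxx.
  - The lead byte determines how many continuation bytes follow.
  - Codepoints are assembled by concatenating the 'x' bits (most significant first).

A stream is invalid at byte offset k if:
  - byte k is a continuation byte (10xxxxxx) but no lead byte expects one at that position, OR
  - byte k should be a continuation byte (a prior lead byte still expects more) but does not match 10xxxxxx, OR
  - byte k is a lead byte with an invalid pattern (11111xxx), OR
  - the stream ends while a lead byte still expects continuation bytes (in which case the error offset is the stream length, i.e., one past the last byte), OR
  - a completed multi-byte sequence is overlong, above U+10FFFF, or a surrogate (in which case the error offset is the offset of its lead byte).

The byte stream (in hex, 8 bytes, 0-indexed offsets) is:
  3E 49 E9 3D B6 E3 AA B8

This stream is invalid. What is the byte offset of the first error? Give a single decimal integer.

Byte[0]=3E: 1-byte ASCII. cp=U+003E
Byte[1]=49: 1-byte ASCII. cp=U+0049
Byte[2]=E9: 3-byte lead, need 2 cont bytes. acc=0x9
Byte[3]=3D: expected 10xxxxxx continuation. INVALID

Answer: 3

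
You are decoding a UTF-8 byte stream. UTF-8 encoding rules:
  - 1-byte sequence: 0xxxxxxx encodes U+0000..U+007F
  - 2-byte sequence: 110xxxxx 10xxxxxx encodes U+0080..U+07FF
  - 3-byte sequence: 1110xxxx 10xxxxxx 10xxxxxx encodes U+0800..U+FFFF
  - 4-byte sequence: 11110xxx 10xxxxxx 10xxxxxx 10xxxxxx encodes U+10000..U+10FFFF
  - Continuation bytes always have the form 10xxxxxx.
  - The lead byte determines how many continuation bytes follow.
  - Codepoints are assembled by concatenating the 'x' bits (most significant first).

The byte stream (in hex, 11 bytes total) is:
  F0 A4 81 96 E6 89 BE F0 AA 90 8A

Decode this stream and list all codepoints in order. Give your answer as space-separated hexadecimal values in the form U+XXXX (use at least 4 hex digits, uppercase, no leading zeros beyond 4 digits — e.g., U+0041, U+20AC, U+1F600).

Byte[0]=F0: 4-byte lead, need 3 cont bytes. acc=0x0
Byte[1]=A4: continuation. acc=(acc<<6)|0x24=0x24
Byte[2]=81: continuation. acc=(acc<<6)|0x01=0x901
Byte[3]=96: continuation. acc=(acc<<6)|0x16=0x24056
Completed: cp=U+24056 (starts at byte 0)
Byte[4]=E6: 3-byte lead, need 2 cont bytes. acc=0x6
Byte[5]=89: continuation. acc=(acc<<6)|0x09=0x189
Byte[6]=BE: continuation. acc=(acc<<6)|0x3E=0x627E
Completed: cp=U+627E (starts at byte 4)
Byte[7]=F0: 4-byte lead, need 3 cont bytes. acc=0x0
Byte[8]=AA: continuation. acc=(acc<<6)|0x2A=0x2A
Byte[9]=90: continuation. acc=(acc<<6)|0x10=0xA90
Byte[10]=8A: continuation. acc=(acc<<6)|0x0A=0x2A40A
Completed: cp=U+2A40A (starts at byte 7)

Answer: U+24056 U+627E U+2A40A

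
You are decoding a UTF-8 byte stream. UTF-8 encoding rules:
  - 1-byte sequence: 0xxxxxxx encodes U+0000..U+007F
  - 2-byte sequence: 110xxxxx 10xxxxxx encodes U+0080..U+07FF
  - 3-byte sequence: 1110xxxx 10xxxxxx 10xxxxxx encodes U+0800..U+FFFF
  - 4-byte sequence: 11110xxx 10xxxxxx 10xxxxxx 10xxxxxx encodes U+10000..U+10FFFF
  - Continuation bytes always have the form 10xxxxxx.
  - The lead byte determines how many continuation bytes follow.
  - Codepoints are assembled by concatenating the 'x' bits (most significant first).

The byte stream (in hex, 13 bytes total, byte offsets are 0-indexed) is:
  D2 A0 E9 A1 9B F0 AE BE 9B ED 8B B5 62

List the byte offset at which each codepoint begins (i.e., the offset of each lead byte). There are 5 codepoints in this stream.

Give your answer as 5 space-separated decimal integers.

Answer: 0 2 5 9 12

Derivation:
Byte[0]=D2: 2-byte lead, need 1 cont bytes. acc=0x12
Byte[1]=A0: continuation. acc=(acc<<6)|0x20=0x4A0
Completed: cp=U+04A0 (starts at byte 0)
Byte[2]=E9: 3-byte lead, need 2 cont bytes. acc=0x9
Byte[3]=A1: continuation. acc=(acc<<6)|0x21=0x261
Byte[4]=9B: continuation. acc=(acc<<6)|0x1B=0x985B
Completed: cp=U+985B (starts at byte 2)
Byte[5]=F0: 4-byte lead, need 3 cont bytes. acc=0x0
Byte[6]=AE: continuation. acc=(acc<<6)|0x2E=0x2E
Byte[7]=BE: continuation. acc=(acc<<6)|0x3E=0xBBE
Byte[8]=9B: continuation. acc=(acc<<6)|0x1B=0x2EF9B
Completed: cp=U+2EF9B (starts at byte 5)
Byte[9]=ED: 3-byte lead, need 2 cont bytes. acc=0xD
Byte[10]=8B: continuation. acc=(acc<<6)|0x0B=0x34B
Byte[11]=B5: continuation. acc=(acc<<6)|0x35=0xD2F5
Completed: cp=U+D2F5 (starts at byte 9)
Byte[12]=62: 1-byte ASCII. cp=U+0062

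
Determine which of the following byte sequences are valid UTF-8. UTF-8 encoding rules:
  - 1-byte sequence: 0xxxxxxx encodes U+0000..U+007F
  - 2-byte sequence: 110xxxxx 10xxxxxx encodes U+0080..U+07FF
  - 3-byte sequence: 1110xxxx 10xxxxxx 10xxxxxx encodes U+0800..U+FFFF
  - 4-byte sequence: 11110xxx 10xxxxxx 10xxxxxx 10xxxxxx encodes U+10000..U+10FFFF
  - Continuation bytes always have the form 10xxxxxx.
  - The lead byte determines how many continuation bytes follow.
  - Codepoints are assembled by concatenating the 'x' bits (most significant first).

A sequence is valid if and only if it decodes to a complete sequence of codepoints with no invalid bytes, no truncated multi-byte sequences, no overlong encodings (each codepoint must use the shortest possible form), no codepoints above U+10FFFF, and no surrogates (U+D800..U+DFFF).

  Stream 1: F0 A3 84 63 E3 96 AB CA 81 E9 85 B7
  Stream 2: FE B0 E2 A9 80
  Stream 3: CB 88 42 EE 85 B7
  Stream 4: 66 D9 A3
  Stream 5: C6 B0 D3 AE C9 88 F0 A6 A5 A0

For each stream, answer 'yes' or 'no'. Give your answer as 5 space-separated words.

Answer: no no yes yes yes

Derivation:
Stream 1: error at byte offset 3. INVALID
Stream 2: error at byte offset 0. INVALID
Stream 3: decodes cleanly. VALID
Stream 4: decodes cleanly. VALID
Stream 5: decodes cleanly. VALID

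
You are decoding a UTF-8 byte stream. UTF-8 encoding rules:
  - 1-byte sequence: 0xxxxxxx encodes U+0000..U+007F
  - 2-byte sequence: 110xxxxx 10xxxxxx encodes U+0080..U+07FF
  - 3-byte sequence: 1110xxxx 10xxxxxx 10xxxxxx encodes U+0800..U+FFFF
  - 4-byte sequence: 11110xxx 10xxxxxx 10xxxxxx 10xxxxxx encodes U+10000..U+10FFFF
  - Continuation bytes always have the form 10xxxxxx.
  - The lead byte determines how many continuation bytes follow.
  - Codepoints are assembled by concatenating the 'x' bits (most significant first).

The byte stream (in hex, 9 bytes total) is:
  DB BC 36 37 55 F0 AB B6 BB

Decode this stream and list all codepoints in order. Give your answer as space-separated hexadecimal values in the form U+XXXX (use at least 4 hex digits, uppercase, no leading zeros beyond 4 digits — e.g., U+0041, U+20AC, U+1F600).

Answer: U+06FC U+0036 U+0037 U+0055 U+2BDBB

Derivation:
Byte[0]=DB: 2-byte lead, need 1 cont bytes. acc=0x1B
Byte[1]=BC: continuation. acc=(acc<<6)|0x3C=0x6FC
Completed: cp=U+06FC (starts at byte 0)
Byte[2]=36: 1-byte ASCII. cp=U+0036
Byte[3]=37: 1-byte ASCII. cp=U+0037
Byte[4]=55: 1-byte ASCII. cp=U+0055
Byte[5]=F0: 4-byte lead, need 3 cont bytes. acc=0x0
Byte[6]=AB: continuation. acc=(acc<<6)|0x2B=0x2B
Byte[7]=B6: continuation. acc=(acc<<6)|0x36=0xAF6
Byte[8]=BB: continuation. acc=(acc<<6)|0x3B=0x2BDBB
Completed: cp=U+2BDBB (starts at byte 5)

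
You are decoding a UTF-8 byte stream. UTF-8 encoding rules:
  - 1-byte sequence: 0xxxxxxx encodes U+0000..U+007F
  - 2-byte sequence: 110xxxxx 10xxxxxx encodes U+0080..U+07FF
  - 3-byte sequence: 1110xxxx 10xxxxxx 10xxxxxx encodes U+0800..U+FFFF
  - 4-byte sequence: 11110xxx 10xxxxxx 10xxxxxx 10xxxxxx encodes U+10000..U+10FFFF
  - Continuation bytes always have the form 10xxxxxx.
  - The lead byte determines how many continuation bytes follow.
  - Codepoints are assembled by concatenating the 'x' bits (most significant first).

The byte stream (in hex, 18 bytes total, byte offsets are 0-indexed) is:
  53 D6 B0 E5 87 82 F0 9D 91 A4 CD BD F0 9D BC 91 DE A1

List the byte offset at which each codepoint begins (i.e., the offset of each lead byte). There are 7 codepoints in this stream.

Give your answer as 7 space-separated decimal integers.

Byte[0]=53: 1-byte ASCII. cp=U+0053
Byte[1]=D6: 2-byte lead, need 1 cont bytes. acc=0x16
Byte[2]=B0: continuation. acc=(acc<<6)|0x30=0x5B0
Completed: cp=U+05B0 (starts at byte 1)
Byte[3]=E5: 3-byte lead, need 2 cont bytes. acc=0x5
Byte[4]=87: continuation. acc=(acc<<6)|0x07=0x147
Byte[5]=82: continuation. acc=(acc<<6)|0x02=0x51C2
Completed: cp=U+51C2 (starts at byte 3)
Byte[6]=F0: 4-byte lead, need 3 cont bytes. acc=0x0
Byte[7]=9D: continuation. acc=(acc<<6)|0x1D=0x1D
Byte[8]=91: continuation. acc=(acc<<6)|0x11=0x751
Byte[9]=A4: continuation. acc=(acc<<6)|0x24=0x1D464
Completed: cp=U+1D464 (starts at byte 6)
Byte[10]=CD: 2-byte lead, need 1 cont bytes. acc=0xD
Byte[11]=BD: continuation. acc=(acc<<6)|0x3D=0x37D
Completed: cp=U+037D (starts at byte 10)
Byte[12]=F0: 4-byte lead, need 3 cont bytes. acc=0x0
Byte[13]=9D: continuation. acc=(acc<<6)|0x1D=0x1D
Byte[14]=BC: continuation. acc=(acc<<6)|0x3C=0x77C
Byte[15]=91: continuation. acc=(acc<<6)|0x11=0x1DF11
Completed: cp=U+1DF11 (starts at byte 12)
Byte[16]=DE: 2-byte lead, need 1 cont bytes. acc=0x1E
Byte[17]=A1: continuation. acc=(acc<<6)|0x21=0x7A1
Completed: cp=U+07A1 (starts at byte 16)

Answer: 0 1 3 6 10 12 16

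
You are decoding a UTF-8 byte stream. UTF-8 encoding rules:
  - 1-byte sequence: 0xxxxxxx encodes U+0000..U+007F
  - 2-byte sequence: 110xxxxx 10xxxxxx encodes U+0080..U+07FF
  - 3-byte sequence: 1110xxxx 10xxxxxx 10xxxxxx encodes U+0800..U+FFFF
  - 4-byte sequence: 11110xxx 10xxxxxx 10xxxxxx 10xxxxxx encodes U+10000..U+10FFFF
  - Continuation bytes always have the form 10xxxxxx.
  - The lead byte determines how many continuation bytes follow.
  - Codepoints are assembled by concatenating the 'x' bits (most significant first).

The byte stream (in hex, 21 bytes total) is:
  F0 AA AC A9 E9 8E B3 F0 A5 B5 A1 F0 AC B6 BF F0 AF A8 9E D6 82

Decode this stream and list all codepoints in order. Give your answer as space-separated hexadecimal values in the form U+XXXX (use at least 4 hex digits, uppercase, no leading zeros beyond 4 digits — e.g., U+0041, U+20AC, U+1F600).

Byte[0]=F0: 4-byte lead, need 3 cont bytes. acc=0x0
Byte[1]=AA: continuation. acc=(acc<<6)|0x2A=0x2A
Byte[2]=AC: continuation. acc=(acc<<6)|0x2C=0xAAC
Byte[3]=A9: continuation. acc=(acc<<6)|0x29=0x2AB29
Completed: cp=U+2AB29 (starts at byte 0)
Byte[4]=E9: 3-byte lead, need 2 cont bytes. acc=0x9
Byte[5]=8E: continuation. acc=(acc<<6)|0x0E=0x24E
Byte[6]=B3: continuation. acc=(acc<<6)|0x33=0x93B3
Completed: cp=U+93B3 (starts at byte 4)
Byte[7]=F0: 4-byte lead, need 3 cont bytes. acc=0x0
Byte[8]=A5: continuation. acc=(acc<<6)|0x25=0x25
Byte[9]=B5: continuation. acc=(acc<<6)|0x35=0x975
Byte[10]=A1: continuation. acc=(acc<<6)|0x21=0x25D61
Completed: cp=U+25D61 (starts at byte 7)
Byte[11]=F0: 4-byte lead, need 3 cont bytes. acc=0x0
Byte[12]=AC: continuation. acc=(acc<<6)|0x2C=0x2C
Byte[13]=B6: continuation. acc=(acc<<6)|0x36=0xB36
Byte[14]=BF: continuation. acc=(acc<<6)|0x3F=0x2CDBF
Completed: cp=U+2CDBF (starts at byte 11)
Byte[15]=F0: 4-byte lead, need 3 cont bytes. acc=0x0
Byte[16]=AF: continuation. acc=(acc<<6)|0x2F=0x2F
Byte[17]=A8: continuation. acc=(acc<<6)|0x28=0xBE8
Byte[18]=9E: continuation. acc=(acc<<6)|0x1E=0x2FA1E
Completed: cp=U+2FA1E (starts at byte 15)
Byte[19]=D6: 2-byte lead, need 1 cont bytes. acc=0x16
Byte[20]=82: continuation. acc=(acc<<6)|0x02=0x582
Completed: cp=U+0582 (starts at byte 19)

Answer: U+2AB29 U+93B3 U+25D61 U+2CDBF U+2FA1E U+0582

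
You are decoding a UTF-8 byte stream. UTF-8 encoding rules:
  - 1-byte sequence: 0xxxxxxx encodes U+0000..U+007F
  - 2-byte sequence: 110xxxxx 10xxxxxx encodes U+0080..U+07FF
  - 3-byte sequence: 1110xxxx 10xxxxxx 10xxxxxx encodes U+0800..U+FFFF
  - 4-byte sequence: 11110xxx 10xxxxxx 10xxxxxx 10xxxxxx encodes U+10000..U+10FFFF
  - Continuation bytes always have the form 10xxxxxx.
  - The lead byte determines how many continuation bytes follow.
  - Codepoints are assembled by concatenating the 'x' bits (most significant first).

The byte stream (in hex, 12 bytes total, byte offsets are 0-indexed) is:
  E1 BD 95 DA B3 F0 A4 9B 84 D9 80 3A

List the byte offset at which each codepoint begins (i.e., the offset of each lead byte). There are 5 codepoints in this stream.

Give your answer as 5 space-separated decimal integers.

Byte[0]=E1: 3-byte lead, need 2 cont bytes. acc=0x1
Byte[1]=BD: continuation. acc=(acc<<6)|0x3D=0x7D
Byte[2]=95: continuation. acc=(acc<<6)|0x15=0x1F55
Completed: cp=U+1F55 (starts at byte 0)
Byte[3]=DA: 2-byte lead, need 1 cont bytes. acc=0x1A
Byte[4]=B3: continuation. acc=(acc<<6)|0x33=0x6B3
Completed: cp=U+06B3 (starts at byte 3)
Byte[5]=F0: 4-byte lead, need 3 cont bytes. acc=0x0
Byte[6]=A4: continuation. acc=(acc<<6)|0x24=0x24
Byte[7]=9B: continuation. acc=(acc<<6)|0x1B=0x91B
Byte[8]=84: continuation. acc=(acc<<6)|0x04=0x246C4
Completed: cp=U+246C4 (starts at byte 5)
Byte[9]=D9: 2-byte lead, need 1 cont bytes. acc=0x19
Byte[10]=80: continuation. acc=(acc<<6)|0x00=0x640
Completed: cp=U+0640 (starts at byte 9)
Byte[11]=3A: 1-byte ASCII. cp=U+003A

Answer: 0 3 5 9 11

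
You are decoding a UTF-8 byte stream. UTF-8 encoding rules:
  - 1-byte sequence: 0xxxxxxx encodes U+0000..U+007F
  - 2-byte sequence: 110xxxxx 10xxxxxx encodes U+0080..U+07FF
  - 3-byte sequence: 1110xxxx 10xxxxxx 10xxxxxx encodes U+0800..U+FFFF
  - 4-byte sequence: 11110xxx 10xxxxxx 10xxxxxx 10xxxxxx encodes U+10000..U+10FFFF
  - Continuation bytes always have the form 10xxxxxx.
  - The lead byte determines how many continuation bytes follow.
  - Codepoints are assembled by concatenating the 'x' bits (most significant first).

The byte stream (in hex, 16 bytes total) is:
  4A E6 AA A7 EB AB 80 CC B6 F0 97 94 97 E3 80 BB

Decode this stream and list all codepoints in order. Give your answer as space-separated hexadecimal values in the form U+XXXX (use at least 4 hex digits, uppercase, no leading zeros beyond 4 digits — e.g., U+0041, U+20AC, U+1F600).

Answer: U+004A U+6AA7 U+BAC0 U+0336 U+17517 U+303B

Derivation:
Byte[0]=4A: 1-byte ASCII. cp=U+004A
Byte[1]=E6: 3-byte lead, need 2 cont bytes. acc=0x6
Byte[2]=AA: continuation. acc=(acc<<6)|0x2A=0x1AA
Byte[3]=A7: continuation. acc=(acc<<6)|0x27=0x6AA7
Completed: cp=U+6AA7 (starts at byte 1)
Byte[4]=EB: 3-byte lead, need 2 cont bytes. acc=0xB
Byte[5]=AB: continuation. acc=(acc<<6)|0x2B=0x2EB
Byte[6]=80: continuation. acc=(acc<<6)|0x00=0xBAC0
Completed: cp=U+BAC0 (starts at byte 4)
Byte[7]=CC: 2-byte lead, need 1 cont bytes. acc=0xC
Byte[8]=B6: continuation. acc=(acc<<6)|0x36=0x336
Completed: cp=U+0336 (starts at byte 7)
Byte[9]=F0: 4-byte lead, need 3 cont bytes. acc=0x0
Byte[10]=97: continuation. acc=(acc<<6)|0x17=0x17
Byte[11]=94: continuation. acc=(acc<<6)|0x14=0x5D4
Byte[12]=97: continuation. acc=(acc<<6)|0x17=0x17517
Completed: cp=U+17517 (starts at byte 9)
Byte[13]=E3: 3-byte lead, need 2 cont bytes. acc=0x3
Byte[14]=80: continuation. acc=(acc<<6)|0x00=0xC0
Byte[15]=BB: continuation. acc=(acc<<6)|0x3B=0x303B
Completed: cp=U+303B (starts at byte 13)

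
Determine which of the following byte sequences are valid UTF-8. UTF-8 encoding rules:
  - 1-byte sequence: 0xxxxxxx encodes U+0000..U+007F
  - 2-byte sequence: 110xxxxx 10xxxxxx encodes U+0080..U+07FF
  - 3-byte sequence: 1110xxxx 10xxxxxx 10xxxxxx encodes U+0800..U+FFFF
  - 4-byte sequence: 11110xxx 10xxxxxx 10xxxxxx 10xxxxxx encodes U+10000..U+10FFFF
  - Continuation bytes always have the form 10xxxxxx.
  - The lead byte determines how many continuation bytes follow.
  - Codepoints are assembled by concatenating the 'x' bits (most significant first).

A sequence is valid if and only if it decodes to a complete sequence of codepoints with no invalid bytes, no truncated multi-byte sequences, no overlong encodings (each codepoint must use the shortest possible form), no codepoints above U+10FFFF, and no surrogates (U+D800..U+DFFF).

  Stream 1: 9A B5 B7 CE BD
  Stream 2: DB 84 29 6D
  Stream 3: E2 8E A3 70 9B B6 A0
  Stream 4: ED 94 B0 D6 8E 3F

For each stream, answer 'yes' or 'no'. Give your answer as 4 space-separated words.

Stream 1: error at byte offset 0. INVALID
Stream 2: decodes cleanly. VALID
Stream 3: error at byte offset 4. INVALID
Stream 4: decodes cleanly. VALID

Answer: no yes no yes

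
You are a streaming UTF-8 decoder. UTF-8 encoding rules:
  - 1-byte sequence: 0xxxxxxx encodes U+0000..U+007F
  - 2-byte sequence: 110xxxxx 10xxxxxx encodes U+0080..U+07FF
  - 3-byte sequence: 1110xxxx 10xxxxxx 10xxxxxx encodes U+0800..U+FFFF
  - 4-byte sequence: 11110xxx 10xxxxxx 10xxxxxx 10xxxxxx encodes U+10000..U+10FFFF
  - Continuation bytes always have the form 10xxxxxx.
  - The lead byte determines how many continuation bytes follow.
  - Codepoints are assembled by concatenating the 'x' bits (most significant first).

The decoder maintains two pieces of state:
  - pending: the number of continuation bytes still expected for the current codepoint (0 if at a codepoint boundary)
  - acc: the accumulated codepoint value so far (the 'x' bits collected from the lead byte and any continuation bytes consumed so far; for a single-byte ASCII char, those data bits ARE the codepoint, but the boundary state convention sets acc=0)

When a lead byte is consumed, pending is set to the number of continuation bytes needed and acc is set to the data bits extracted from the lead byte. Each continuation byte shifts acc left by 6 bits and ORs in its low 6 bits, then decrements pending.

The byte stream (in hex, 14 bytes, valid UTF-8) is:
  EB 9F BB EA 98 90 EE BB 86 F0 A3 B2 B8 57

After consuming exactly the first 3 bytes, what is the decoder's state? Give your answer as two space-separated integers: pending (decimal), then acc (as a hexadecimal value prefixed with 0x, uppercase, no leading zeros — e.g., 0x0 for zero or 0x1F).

Answer: 0 0xB7FB

Derivation:
Byte[0]=EB: 3-byte lead. pending=2, acc=0xB
Byte[1]=9F: continuation. acc=(acc<<6)|0x1F=0x2DF, pending=1
Byte[2]=BB: continuation. acc=(acc<<6)|0x3B=0xB7FB, pending=0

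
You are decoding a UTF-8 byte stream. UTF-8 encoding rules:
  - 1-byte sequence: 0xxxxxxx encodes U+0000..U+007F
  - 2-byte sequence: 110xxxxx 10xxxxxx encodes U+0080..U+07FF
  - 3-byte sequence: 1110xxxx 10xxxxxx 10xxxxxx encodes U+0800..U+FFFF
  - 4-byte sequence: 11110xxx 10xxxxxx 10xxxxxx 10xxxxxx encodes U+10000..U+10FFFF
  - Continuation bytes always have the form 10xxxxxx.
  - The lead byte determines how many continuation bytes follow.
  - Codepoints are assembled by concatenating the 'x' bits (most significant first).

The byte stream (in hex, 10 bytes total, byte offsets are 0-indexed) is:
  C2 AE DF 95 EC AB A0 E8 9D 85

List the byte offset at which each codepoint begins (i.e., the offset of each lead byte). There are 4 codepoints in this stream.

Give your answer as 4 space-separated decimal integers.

Byte[0]=C2: 2-byte lead, need 1 cont bytes. acc=0x2
Byte[1]=AE: continuation. acc=(acc<<6)|0x2E=0xAE
Completed: cp=U+00AE (starts at byte 0)
Byte[2]=DF: 2-byte lead, need 1 cont bytes. acc=0x1F
Byte[3]=95: continuation. acc=(acc<<6)|0x15=0x7D5
Completed: cp=U+07D5 (starts at byte 2)
Byte[4]=EC: 3-byte lead, need 2 cont bytes. acc=0xC
Byte[5]=AB: continuation. acc=(acc<<6)|0x2B=0x32B
Byte[6]=A0: continuation. acc=(acc<<6)|0x20=0xCAE0
Completed: cp=U+CAE0 (starts at byte 4)
Byte[7]=E8: 3-byte lead, need 2 cont bytes. acc=0x8
Byte[8]=9D: continuation. acc=(acc<<6)|0x1D=0x21D
Byte[9]=85: continuation. acc=(acc<<6)|0x05=0x8745
Completed: cp=U+8745 (starts at byte 7)

Answer: 0 2 4 7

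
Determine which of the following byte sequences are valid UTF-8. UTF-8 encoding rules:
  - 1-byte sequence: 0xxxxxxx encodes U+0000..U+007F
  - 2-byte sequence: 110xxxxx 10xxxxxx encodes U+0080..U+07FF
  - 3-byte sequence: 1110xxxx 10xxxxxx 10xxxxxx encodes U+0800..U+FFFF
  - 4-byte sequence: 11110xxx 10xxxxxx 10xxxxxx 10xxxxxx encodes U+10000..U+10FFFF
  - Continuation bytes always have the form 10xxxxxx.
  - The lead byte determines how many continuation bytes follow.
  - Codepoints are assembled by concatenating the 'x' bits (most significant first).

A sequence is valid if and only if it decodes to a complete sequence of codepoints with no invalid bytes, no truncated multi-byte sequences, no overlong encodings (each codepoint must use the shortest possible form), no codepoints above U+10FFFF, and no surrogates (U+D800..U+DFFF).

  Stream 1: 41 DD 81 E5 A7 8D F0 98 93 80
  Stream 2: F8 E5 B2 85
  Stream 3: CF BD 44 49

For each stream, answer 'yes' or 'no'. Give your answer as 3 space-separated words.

Stream 1: decodes cleanly. VALID
Stream 2: error at byte offset 0. INVALID
Stream 3: decodes cleanly. VALID

Answer: yes no yes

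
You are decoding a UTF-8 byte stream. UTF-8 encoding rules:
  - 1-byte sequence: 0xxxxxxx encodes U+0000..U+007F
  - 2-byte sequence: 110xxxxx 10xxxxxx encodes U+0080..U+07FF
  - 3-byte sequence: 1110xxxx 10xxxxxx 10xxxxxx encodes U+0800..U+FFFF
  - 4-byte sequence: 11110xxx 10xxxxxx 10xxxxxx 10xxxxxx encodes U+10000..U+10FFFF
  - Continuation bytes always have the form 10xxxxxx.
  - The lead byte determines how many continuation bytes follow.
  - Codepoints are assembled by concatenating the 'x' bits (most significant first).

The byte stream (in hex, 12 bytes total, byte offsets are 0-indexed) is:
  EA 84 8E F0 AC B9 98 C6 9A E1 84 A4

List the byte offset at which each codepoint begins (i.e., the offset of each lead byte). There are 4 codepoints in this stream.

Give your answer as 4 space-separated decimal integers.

Byte[0]=EA: 3-byte lead, need 2 cont bytes. acc=0xA
Byte[1]=84: continuation. acc=(acc<<6)|0x04=0x284
Byte[2]=8E: continuation. acc=(acc<<6)|0x0E=0xA10E
Completed: cp=U+A10E (starts at byte 0)
Byte[3]=F0: 4-byte lead, need 3 cont bytes. acc=0x0
Byte[4]=AC: continuation. acc=(acc<<6)|0x2C=0x2C
Byte[5]=B9: continuation. acc=(acc<<6)|0x39=0xB39
Byte[6]=98: continuation. acc=(acc<<6)|0x18=0x2CE58
Completed: cp=U+2CE58 (starts at byte 3)
Byte[7]=C6: 2-byte lead, need 1 cont bytes. acc=0x6
Byte[8]=9A: continuation. acc=(acc<<6)|0x1A=0x19A
Completed: cp=U+019A (starts at byte 7)
Byte[9]=E1: 3-byte lead, need 2 cont bytes. acc=0x1
Byte[10]=84: continuation. acc=(acc<<6)|0x04=0x44
Byte[11]=A4: continuation. acc=(acc<<6)|0x24=0x1124
Completed: cp=U+1124 (starts at byte 9)

Answer: 0 3 7 9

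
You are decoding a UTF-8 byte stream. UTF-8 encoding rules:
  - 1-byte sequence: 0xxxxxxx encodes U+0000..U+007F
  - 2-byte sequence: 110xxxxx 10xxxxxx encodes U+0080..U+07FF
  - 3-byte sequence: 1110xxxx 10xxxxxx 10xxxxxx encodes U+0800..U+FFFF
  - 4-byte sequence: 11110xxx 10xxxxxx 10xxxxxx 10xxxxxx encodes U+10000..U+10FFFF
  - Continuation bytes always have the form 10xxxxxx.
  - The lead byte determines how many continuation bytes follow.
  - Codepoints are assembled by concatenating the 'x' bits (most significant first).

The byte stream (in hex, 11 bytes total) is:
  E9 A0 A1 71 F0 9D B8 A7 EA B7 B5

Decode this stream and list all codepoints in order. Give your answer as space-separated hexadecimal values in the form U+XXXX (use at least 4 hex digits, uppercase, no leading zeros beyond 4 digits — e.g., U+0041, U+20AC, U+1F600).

Answer: U+9821 U+0071 U+1DE27 U+ADF5

Derivation:
Byte[0]=E9: 3-byte lead, need 2 cont bytes. acc=0x9
Byte[1]=A0: continuation. acc=(acc<<6)|0x20=0x260
Byte[2]=A1: continuation. acc=(acc<<6)|0x21=0x9821
Completed: cp=U+9821 (starts at byte 0)
Byte[3]=71: 1-byte ASCII. cp=U+0071
Byte[4]=F0: 4-byte lead, need 3 cont bytes. acc=0x0
Byte[5]=9D: continuation. acc=(acc<<6)|0x1D=0x1D
Byte[6]=B8: continuation. acc=(acc<<6)|0x38=0x778
Byte[7]=A7: continuation. acc=(acc<<6)|0x27=0x1DE27
Completed: cp=U+1DE27 (starts at byte 4)
Byte[8]=EA: 3-byte lead, need 2 cont bytes. acc=0xA
Byte[9]=B7: continuation. acc=(acc<<6)|0x37=0x2B7
Byte[10]=B5: continuation. acc=(acc<<6)|0x35=0xADF5
Completed: cp=U+ADF5 (starts at byte 8)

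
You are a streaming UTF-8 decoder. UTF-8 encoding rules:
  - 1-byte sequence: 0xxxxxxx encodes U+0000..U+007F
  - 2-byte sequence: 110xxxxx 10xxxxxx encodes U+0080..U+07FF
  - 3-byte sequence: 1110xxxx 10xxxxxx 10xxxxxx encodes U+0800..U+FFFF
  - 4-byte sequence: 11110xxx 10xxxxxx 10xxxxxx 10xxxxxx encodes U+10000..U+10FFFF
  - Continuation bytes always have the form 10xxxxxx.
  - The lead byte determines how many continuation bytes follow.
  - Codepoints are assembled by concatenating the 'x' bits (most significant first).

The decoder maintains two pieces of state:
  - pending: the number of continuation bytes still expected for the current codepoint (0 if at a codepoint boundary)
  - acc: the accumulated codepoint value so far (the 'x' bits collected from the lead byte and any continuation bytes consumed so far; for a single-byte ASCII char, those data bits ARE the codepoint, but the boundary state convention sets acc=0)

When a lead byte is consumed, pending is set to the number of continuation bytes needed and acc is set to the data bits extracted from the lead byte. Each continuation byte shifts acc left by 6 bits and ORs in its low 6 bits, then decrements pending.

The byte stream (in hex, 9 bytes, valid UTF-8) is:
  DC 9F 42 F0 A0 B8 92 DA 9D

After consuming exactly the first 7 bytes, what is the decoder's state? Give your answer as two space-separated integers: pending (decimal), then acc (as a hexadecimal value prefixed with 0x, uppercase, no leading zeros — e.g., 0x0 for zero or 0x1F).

Byte[0]=DC: 2-byte lead. pending=1, acc=0x1C
Byte[1]=9F: continuation. acc=(acc<<6)|0x1F=0x71F, pending=0
Byte[2]=42: 1-byte. pending=0, acc=0x0
Byte[3]=F0: 4-byte lead. pending=3, acc=0x0
Byte[4]=A0: continuation. acc=(acc<<6)|0x20=0x20, pending=2
Byte[5]=B8: continuation. acc=(acc<<6)|0x38=0x838, pending=1
Byte[6]=92: continuation. acc=(acc<<6)|0x12=0x20E12, pending=0

Answer: 0 0x20E12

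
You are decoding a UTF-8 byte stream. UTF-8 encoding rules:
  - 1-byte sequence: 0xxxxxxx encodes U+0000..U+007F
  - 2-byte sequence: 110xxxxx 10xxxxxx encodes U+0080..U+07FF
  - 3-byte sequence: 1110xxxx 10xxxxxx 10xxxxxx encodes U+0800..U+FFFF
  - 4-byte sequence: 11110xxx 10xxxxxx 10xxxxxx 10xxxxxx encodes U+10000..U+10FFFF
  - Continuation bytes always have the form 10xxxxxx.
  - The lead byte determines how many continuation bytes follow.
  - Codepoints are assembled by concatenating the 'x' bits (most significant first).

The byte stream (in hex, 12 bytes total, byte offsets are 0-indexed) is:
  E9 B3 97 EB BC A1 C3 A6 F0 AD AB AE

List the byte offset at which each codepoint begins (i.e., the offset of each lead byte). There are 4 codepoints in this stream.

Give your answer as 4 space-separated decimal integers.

Answer: 0 3 6 8

Derivation:
Byte[0]=E9: 3-byte lead, need 2 cont bytes. acc=0x9
Byte[1]=B3: continuation. acc=(acc<<6)|0x33=0x273
Byte[2]=97: continuation. acc=(acc<<6)|0x17=0x9CD7
Completed: cp=U+9CD7 (starts at byte 0)
Byte[3]=EB: 3-byte lead, need 2 cont bytes. acc=0xB
Byte[4]=BC: continuation. acc=(acc<<6)|0x3C=0x2FC
Byte[5]=A1: continuation. acc=(acc<<6)|0x21=0xBF21
Completed: cp=U+BF21 (starts at byte 3)
Byte[6]=C3: 2-byte lead, need 1 cont bytes. acc=0x3
Byte[7]=A6: continuation. acc=(acc<<6)|0x26=0xE6
Completed: cp=U+00E6 (starts at byte 6)
Byte[8]=F0: 4-byte lead, need 3 cont bytes. acc=0x0
Byte[9]=AD: continuation. acc=(acc<<6)|0x2D=0x2D
Byte[10]=AB: continuation. acc=(acc<<6)|0x2B=0xB6B
Byte[11]=AE: continuation. acc=(acc<<6)|0x2E=0x2DAEE
Completed: cp=U+2DAEE (starts at byte 8)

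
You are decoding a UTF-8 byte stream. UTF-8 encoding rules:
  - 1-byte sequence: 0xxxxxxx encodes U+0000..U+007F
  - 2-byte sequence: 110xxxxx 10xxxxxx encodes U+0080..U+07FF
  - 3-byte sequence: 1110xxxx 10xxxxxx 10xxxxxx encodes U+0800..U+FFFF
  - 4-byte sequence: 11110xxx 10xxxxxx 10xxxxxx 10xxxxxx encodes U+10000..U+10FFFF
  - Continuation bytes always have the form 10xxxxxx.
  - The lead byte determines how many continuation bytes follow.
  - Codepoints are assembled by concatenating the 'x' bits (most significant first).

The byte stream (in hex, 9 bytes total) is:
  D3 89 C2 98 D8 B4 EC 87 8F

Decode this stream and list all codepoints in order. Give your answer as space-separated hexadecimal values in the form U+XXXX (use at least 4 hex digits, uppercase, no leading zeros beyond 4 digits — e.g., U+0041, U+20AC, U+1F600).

Byte[0]=D3: 2-byte lead, need 1 cont bytes. acc=0x13
Byte[1]=89: continuation. acc=(acc<<6)|0x09=0x4C9
Completed: cp=U+04C9 (starts at byte 0)
Byte[2]=C2: 2-byte lead, need 1 cont bytes. acc=0x2
Byte[3]=98: continuation. acc=(acc<<6)|0x18=0x98
Completed: cp=U+0098 (starts at byte 2)
Byte[4]=D8: 2-byte lead, need 1 cont bytes. acc=0x18
Byte[5]=B4: continuation. acc=(acc<<6)|0x34=0x634
Completed: cp=U+0634 (starts at byte 4)
Byte[6]=EC: 3-byte lead, need 2 cont bytes. acc=0xC
Byte[7]=87: continuation. acc=(acc<<6)|0x07=0x307
Byte[8]=8F: continuation. acc=(acc<<6)|0x0F=0xC1CF
Completed: cp=U+C1CF (starts at byte 6)

Answer: U+04C9 U+0098 U+0634 U+C1CF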